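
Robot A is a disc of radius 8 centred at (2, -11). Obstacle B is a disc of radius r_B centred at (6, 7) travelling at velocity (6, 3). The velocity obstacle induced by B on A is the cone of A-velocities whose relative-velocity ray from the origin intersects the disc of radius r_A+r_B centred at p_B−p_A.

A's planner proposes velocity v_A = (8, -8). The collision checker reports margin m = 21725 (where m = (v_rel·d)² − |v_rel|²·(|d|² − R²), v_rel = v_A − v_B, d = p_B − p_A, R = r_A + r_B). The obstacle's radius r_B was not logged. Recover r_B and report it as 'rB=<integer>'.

m = 21725
d = (4, 18);  v_rel = (2, -11),  |v_rel|² = 125
v_rel×d = (2)·(18) − (-11)·(4) = 80
since m = R²·125 − 80²:  R² = (6400 + 21725) / 125 = 225
R = √225 = 15  ⇒  r_B = 15 − 8 = 7

rB=7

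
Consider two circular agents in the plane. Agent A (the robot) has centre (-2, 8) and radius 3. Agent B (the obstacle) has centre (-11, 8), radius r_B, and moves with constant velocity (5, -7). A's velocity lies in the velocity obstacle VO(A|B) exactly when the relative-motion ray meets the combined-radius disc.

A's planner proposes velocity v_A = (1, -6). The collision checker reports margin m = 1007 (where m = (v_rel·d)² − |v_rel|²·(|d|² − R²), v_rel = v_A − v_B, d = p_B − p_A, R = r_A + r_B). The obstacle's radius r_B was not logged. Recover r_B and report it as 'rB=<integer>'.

m = 1007
d = (-9, 0);  v_rel = (-4, 1),  |v_rel|² = 17
v_rel×d = (-4)·(0) − (1)·(-9) = 9
since m = R²·17 − 9²:  R² = (81 + 1007) / 17 = 64
R = √64 = 8  ⇒  r_B = 8 − 3 = 5

rB=5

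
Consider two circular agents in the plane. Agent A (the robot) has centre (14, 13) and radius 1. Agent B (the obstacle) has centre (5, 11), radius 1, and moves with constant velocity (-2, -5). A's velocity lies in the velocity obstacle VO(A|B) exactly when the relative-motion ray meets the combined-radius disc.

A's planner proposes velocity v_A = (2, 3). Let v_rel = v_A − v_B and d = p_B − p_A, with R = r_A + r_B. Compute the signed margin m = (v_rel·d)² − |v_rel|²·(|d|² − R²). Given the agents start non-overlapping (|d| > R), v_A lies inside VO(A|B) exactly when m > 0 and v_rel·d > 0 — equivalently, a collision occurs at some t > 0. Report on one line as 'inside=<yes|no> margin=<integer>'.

d = (-9, -2),  |d|² = 85;  R = 1+1 = 2,  c = 85−2² = 81
v_rel = (4, 8),  |v_rel|² = 80;  v_rel·d = (4)·(-9) + (8)·(-2) = -52
80·t² + 104·t + 81 = 0  ⇒  m = (-52)² − 80·81 = -3776
m = -3776 < 0,  v_rel·d = -52 < 0  ⇒  outside

inside=no margin=-3776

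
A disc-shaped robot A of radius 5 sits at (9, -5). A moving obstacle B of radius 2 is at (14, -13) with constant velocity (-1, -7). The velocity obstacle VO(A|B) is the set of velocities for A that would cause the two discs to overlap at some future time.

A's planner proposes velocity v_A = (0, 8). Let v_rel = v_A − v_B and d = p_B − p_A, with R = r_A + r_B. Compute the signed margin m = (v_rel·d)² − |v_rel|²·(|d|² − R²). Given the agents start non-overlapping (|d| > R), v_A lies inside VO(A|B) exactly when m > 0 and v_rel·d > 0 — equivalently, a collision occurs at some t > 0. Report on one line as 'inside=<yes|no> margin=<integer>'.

d = (5, -8),  |d|² = 89;  R = 5+2 = 7,  c = 89−7² = 40
v_rel = (1, 15),  |v_rel|² = 226;  v_rel·d = (1)·(5) + (15)·(-8) = -115
226·t² + 230·t + 40 = 0  ⇒  m = (-115)² − 226·40 = 4185
m = 4185 > 0,  v_rel·d = -115 < 0  ⇒  outside

inside=no margin=4185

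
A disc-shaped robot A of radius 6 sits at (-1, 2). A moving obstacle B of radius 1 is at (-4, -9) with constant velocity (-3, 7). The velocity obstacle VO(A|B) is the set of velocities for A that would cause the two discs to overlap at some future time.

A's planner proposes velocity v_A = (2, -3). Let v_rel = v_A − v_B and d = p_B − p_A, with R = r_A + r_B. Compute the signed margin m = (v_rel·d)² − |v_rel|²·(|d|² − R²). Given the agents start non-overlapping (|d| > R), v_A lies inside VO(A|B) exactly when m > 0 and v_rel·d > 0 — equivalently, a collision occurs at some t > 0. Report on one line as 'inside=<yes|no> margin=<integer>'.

d = (-3, -11),  |d|² = 130;  R = 6+1 = 7,  c = 130−7² = 81
v_rel = (5, -10),  |v_rel|² = 125;  v_rel·d = (5)·(-3) + (-10)·(-11) = 95
125·t² − 190·t + 81 = 0  ⇒  m = 95² − 125·81 = -1100
m = -1100 < 0,  v_rel·d = 95 > 0  ⇒  outside

inside=no margin=-1100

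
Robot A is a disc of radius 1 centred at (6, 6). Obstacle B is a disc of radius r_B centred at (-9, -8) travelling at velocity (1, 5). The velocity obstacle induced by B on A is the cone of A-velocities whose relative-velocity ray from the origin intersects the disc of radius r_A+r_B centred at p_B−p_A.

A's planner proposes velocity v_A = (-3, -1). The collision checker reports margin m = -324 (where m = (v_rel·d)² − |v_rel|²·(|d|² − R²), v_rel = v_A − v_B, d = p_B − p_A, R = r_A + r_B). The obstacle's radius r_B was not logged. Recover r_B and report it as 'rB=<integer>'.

m = -324
d = (-15, -14);  v_rel = (-4, -6),  |v_rel|² = 52
v_rel×d = (-4)·(-14) − (-6)·(-15) = -34
since m = R²·52 − (-34)²:  R² = (1156 + -324) / 52 = 16
R = √16 = 4  ⇒  r_B = 4 − 1 = 3

rB=3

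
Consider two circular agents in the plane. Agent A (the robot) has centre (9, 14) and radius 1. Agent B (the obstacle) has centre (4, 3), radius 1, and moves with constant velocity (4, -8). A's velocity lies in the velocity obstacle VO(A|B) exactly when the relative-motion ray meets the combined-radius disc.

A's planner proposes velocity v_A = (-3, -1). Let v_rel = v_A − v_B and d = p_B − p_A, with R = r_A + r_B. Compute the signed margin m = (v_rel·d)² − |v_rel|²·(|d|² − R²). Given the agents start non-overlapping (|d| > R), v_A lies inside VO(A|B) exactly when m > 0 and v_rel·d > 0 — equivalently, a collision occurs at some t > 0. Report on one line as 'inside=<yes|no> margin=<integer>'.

d = (-5, -11),  |d|² = 146;  R = 1+1 = 2,  c = 146−2² = 142
v_rel = (-7, 7),  |v_rel|² = 98;  v_rel·d = (-7)·(-5) + (7)·(-11) = -42
98·t² + 84·t + 142 = 0  ⇒  m = (-42)² − 98·142 = -12152
m = -12152 < 0,  v_rel·d = -42 < 0  ⇒  outside

inside=no margin=-12152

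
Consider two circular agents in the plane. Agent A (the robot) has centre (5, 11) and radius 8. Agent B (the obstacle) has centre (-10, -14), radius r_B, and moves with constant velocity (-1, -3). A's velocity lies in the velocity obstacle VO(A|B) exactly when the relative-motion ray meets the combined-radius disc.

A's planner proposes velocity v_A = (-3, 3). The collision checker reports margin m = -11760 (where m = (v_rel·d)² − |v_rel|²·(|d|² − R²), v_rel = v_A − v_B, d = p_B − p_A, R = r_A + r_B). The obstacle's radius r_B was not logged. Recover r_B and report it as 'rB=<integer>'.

m = -11760
d = (-15, -25);  v_rel = (-2, 6),  |v_rel|² = 40
v_rel×d = (-2)·(-25) − (6)·(-15) = 140
since m = R²·40 − 140²:  R² = (19600 + -11760) / 40 = 196
R = √196 = 14  ⇒  r_B = 14 − 8 = 6

rB=6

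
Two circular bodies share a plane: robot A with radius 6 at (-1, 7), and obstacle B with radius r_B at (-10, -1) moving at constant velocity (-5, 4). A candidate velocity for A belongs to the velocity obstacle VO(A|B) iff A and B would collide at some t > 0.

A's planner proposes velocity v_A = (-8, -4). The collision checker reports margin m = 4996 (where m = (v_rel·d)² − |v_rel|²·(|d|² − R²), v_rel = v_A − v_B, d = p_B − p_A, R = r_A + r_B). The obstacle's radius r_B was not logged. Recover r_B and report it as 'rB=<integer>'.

m = 4996
d = (-9, -8);  v_rel = (-3, -8),  |v_rel|² = 73
v_rel×d = (-3)·(-8) − (-8)·(-9) = -48
since m = R²·73 − (-48)²:  R² = (2304 + 4996) / 73 = 100
R = √100 = 10  ⇒  r_B = 10 − 6 = 4

rB=4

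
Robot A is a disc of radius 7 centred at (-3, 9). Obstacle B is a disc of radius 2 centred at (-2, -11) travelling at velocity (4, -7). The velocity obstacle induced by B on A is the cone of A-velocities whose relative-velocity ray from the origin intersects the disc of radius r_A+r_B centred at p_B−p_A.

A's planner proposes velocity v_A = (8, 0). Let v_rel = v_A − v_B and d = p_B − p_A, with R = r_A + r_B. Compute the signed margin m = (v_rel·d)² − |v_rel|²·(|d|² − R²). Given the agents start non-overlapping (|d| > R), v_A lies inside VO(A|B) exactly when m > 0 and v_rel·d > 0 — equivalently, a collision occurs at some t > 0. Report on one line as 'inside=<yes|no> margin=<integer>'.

d = (1, -20),  |d|² = 401;  R = 7+2 = 9,  c = 401−9² = 320
v_rel = (4, 7),  |v_rel|² = 65;  v_rel·d = (4)·(1) + (7)·(-20) = -136
65·t² + 272·t + 320 = 0  ⇒  m = (-136)² − 65·320 = -2304
m = -2304 < 0,  v_rel·d = -136 < 0  ⇒  outside

inside=no margin=-2304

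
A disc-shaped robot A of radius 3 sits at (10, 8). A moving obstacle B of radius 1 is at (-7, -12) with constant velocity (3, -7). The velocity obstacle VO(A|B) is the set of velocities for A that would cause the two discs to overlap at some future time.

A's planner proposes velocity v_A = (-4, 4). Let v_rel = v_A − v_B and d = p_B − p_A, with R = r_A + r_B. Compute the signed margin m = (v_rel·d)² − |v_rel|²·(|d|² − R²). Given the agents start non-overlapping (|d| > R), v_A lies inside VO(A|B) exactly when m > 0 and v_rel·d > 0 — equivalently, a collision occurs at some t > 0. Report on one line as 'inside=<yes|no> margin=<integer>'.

d = (-17, -20),  |d|² = 689;  R = 3+1 = 4,  c = 689−4² = 673
v_rel = (-7, 11),  |v_rel|² = 170;  v_rel·d = (-7)·(-17) + (11)·(-20) = -101
170·t² + 202·t + 673 = 0  ⇒  m = (-101)² − 170·673 = -104209
m = -104209 < 0,  v_rel·d = -101 < 0  ⇒  outside

inside=no margin=-104209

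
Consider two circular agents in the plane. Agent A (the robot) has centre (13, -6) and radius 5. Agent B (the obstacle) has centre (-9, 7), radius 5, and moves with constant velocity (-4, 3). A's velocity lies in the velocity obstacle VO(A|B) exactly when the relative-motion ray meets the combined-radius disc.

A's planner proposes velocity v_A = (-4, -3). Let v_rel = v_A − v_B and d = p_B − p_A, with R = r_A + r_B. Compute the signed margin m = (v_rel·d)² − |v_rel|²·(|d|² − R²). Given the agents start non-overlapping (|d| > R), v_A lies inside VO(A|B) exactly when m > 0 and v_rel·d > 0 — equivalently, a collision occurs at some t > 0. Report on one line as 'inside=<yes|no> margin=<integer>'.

d = (-22, 13),  |d|² = 653;  R = 5+5 = 10,  c = 653−10² = 553
v_rel = (0, -6),  |v_rel|² = 36;  v_rel·d = (0)·(-22) + (-6)·(13) = -78
36·t² + 156·t + 553 = 0  ⇒  m = (-78)² − 36·553 = -13824
m = -13824 < 0,  v_rel·d = -78 < 0  ⇒  outside

inside=no margin=-13824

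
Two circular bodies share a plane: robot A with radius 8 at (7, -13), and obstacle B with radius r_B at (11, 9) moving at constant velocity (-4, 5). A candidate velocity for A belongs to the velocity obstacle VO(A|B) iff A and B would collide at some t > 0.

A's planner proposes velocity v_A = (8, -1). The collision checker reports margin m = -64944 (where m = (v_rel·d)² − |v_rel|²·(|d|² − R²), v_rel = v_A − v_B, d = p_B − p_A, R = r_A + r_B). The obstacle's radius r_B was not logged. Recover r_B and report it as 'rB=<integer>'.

m = -64944
d = (4, 22);  v_rel = (12, -6),  |v_rel|² = 180
v_rel×d = (12)·(22) − (-6)·(4) = 288
since m = R²·180 − 288²:  R² = (82944 + -64944) / 180 = 100
R = √100 = 10  ⇒  r_B = 10 − 8 = 2

rB=2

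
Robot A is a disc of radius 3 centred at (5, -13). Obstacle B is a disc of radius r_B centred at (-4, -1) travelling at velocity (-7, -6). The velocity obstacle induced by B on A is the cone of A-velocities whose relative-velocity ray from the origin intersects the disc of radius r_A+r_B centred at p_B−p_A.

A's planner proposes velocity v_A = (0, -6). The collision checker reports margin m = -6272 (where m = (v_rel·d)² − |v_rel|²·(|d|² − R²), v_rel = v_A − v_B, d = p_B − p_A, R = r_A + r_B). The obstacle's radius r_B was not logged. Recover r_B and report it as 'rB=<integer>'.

m = -6272
d = (-9, 12);  v_rel = (7, 0),  |v_rel|² = 49
v_rel×d = (7)·(12) − (0)·(-9) = 84
since m = R²·49 − 84²:  R² = (7056 + -6272) / 49 = 16
R = √16 = 4  ⇒  r_B = 4 − 3 = 1

rB=1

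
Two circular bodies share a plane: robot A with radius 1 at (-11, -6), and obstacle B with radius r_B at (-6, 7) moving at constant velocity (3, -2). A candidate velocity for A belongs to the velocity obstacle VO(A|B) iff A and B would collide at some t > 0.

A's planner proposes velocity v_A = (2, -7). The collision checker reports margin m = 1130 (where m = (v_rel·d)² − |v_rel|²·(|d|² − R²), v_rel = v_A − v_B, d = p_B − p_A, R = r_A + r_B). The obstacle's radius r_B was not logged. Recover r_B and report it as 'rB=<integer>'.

m = 1130
d = (5, 13);  v_rel = (-1, -5),  |v_rel|² = 26
v_rel×d = (-1)·(13) − (-5)·(5) = 12
since m = R²·26 − 12²:  R² = (144 + 1130) / 26 = 49
R = √49 = 7  ⇒  r_B = 7 − 1 = 6

rB=6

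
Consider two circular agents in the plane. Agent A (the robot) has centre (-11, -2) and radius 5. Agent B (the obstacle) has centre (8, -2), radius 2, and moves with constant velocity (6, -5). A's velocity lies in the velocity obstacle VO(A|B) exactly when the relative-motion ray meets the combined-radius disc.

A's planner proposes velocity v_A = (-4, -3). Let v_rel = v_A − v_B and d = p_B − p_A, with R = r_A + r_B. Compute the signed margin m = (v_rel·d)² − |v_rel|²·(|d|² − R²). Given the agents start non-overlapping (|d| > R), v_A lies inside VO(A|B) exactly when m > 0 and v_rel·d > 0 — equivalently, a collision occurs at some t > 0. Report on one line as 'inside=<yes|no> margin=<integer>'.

d = (19, 0),  |d|² = 361;  R = 5+2 = 7,  c = 361−7² = 312
v_rel = (-10, 2),  |v_rel|² = 104;  v_rel·d = (-10)·(19) + (2)·(0) = -190
104·t² + 380·t + 312 = 0  ⇒  m = (-190)² − 104·312 = 3652
m = 3652 > 0,  v_rel·d = -190 < 0  ⇒  outside

inside=no margin=3652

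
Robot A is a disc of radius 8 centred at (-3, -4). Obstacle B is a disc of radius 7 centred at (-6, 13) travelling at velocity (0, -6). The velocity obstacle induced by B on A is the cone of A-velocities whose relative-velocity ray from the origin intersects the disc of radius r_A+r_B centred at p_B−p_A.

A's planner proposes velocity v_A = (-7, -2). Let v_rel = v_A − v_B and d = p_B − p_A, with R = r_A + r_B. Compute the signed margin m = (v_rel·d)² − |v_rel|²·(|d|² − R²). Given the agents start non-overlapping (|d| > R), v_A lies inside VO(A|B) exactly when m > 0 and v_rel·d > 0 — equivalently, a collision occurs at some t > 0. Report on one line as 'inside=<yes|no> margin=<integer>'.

d = (-3, 17),  |d|² = 298;  R = 8+7 = 15,  c = 298−15² = 73
v_rel = (-7, 4),  |v_rel|² = 65;  v_rel·d = (-7)·(-3) + (4)·(17) = 89
65·t² − 178·t + 73 = 0  ⇒  m = 89² − 65·73 = 3176
m = 3176 > 0,  v_rel·d = 89 > 0  ⇒  inside

inside=yes margin=3176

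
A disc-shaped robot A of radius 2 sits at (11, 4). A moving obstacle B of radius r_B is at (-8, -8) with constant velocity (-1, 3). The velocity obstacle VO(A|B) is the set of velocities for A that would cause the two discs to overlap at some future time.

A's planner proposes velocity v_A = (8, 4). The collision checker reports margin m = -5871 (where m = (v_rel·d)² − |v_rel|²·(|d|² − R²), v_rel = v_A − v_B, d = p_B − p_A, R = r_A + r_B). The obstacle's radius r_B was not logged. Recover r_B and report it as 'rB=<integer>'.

m = -5871
d = (-19, -12);  v_rel = (9, 1),  |v_rel|² = 82
v_rel×d = (9)·(-12) − (1)·(-19) = -89
since m = R²·82 − (-89)²:  R² = (7921 + -5871) / 82 = 25
R = √25 = 5  ⇒  r_B = 5 − 2 = 3

rB=3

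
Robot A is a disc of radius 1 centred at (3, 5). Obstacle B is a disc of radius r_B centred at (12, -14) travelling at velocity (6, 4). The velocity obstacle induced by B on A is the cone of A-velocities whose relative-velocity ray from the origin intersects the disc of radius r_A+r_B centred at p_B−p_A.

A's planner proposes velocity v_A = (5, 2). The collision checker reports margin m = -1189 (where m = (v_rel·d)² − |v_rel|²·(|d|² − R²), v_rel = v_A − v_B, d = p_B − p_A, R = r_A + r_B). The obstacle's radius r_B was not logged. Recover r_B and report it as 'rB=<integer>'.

m = -1189
d = (9, -19);  v_rel = (-1, -2),  |v_rel|² = 5
v_rel×d = (-1)·(-19) − (-2)·(9) = 37
since m = R²·5 − 37²:  R² = (1369 + -1189) / 5 = 36
R = √36 = 6  ⇒  r_B = 6 − 1 = 5

rB=5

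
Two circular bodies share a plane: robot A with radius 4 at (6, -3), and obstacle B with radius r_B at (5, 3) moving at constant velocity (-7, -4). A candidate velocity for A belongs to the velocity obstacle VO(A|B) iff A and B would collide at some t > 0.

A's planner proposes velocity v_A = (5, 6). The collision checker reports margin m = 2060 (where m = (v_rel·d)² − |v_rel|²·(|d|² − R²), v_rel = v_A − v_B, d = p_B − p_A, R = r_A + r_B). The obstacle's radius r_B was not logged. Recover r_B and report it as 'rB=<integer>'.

m = 2060
d = (-1, 6);  v_rel = (12, 10),  |v_rel|² = 244
v_rel×d = (12)·(6) − (10)·(-1) = 82
since m = R²·244 − 82²:  R² = (6724 + 2060) / 244 = 36
R = √36 = 6  ⇒  r_B = 6 − 4 = 2

rB=2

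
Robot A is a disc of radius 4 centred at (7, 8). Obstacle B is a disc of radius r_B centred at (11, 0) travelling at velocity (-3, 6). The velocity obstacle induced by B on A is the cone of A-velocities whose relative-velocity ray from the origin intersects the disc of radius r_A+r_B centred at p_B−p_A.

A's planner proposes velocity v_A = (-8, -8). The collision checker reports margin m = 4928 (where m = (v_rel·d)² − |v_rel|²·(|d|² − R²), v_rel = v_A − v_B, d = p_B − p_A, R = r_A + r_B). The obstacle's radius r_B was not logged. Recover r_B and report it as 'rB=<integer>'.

m = 4928
d = (4, -8);  v_rel = (-5, -14),  |v_rel|² = 221
v_rel×d = (-5)·(-8) − (-14)·(4) = 96
since m = R²·221 − 96²:  R² = (9216 + 4928) / 221 = 64
R = √64 = 8  ⇒  r_B = 8 − 4 = 4

rB=4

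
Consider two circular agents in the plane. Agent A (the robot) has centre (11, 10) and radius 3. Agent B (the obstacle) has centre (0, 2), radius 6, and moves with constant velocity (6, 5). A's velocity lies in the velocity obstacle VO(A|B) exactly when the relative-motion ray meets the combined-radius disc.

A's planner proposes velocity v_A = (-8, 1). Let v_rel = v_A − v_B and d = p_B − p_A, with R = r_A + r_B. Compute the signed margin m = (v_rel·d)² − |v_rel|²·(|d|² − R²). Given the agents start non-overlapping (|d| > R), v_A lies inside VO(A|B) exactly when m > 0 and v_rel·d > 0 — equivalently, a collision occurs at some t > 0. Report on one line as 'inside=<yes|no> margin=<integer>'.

d = (-11, -8),  |d|² = 185;  R = 3+6 = 9,  c = 185−9² = 104
v_rel = (-14, -4),  |v_rel|² = 212;  v_rel·d = (-14)·(-11) + (-4)·(-8) = 186
212·t² − 372·t + 104 = 0  ⇒  m = 186² − 212·104 = 12548
m = 12548 > 0,  v_rel·d = 186 > 0  ⇒  inside

inside=yes margin=12548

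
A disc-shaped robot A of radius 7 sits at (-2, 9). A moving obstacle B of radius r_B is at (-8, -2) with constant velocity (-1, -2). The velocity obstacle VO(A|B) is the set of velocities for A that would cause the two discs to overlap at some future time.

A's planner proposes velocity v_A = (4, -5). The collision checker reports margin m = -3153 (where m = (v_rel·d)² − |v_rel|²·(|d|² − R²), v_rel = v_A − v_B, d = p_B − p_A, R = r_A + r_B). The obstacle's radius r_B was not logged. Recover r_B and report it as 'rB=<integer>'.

m = -3153
d = (-6, -11);  v_rel = (5, -3),  |v_rel|² = 34
v_rel×d = (5)·(-11) − (-3)·(-6) = -73
since m = R²·34 − (-73)²:  R² = (5329 + -3153) / 34 = 64
R = √64 = 8  ⇒  r_B = 8 − 7 = 1

rB=1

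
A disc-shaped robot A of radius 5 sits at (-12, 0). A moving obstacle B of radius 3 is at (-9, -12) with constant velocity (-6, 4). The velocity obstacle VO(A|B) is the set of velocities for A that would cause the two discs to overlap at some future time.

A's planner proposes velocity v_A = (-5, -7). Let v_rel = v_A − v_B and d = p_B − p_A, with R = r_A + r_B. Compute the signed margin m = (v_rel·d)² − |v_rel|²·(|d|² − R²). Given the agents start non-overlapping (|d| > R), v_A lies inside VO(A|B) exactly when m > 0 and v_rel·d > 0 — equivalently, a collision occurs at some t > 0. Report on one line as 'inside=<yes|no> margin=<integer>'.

d = (3, -12),  |d|² = 153;  R = 5+3 = 8,  c = 153−8² = 89
v_rel = (1, -11),  |v_rel|² = 122;  v_rel·d = (1)·(3) + (-11)·(-12) = 135
122·t² − 270·t + 89 = 0  ⇒  m = 135² − 122·89 = 7367
m = 7367 > 0,  v_rel·d = 135 > 0  ⇒  inside

inside=yes margin=7367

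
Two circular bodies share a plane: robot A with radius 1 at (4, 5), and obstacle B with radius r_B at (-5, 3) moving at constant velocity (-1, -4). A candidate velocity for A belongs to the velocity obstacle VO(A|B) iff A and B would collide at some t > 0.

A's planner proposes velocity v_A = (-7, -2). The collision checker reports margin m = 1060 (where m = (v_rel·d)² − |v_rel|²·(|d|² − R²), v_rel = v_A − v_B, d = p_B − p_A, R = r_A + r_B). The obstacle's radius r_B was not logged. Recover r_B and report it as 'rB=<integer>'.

m = 1060
d = (-9, -2);  v_rel = (-6, 2),  |v_rel|² = 40
v_rel×d = (-6)·(-2) − (2)·(-9) = 30
since m = R²·40 − 30²:  R² = (900 + 1060) / 40 = 49
R = √49 = 7  ⇒  r_B = 7 − 1 = 6

rB=6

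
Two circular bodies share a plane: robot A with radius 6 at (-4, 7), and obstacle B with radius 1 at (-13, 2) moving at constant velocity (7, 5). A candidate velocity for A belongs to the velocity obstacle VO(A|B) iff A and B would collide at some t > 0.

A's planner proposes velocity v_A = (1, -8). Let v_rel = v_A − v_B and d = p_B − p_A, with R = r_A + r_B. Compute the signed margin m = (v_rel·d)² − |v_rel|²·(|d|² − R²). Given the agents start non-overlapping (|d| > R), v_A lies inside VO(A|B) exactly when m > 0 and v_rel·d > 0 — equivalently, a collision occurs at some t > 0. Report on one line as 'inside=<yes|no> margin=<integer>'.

d = (-9, -5),  |d|² = 106;  R = 6+1 = 7,  c = 106−7² = 57
v_rel = (-6, -13),  |v_rel|² = 205;  v_rel·d = (-6)·(-9) + (-13)·(-5) = 119
205·t² − 238·t + 57 = 0  ⇒  m = 119² − 205·57 = 2476
m = 2476 > 0,  v_rel·d = 119 > 0  ⇒  inside

inside=yes margin=2476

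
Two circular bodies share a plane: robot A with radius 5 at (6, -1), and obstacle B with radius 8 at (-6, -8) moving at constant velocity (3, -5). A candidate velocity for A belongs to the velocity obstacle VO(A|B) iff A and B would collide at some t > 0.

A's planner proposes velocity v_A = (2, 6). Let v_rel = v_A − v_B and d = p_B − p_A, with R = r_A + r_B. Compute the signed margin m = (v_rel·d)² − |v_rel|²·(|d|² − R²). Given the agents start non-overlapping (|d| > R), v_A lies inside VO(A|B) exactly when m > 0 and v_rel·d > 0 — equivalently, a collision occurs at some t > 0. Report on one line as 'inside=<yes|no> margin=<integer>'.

d = (-12, -7),  |d|² = 193;  R = 5+8 = 13,  c = 193−13² = 24
v_rel = (-1, 11),  |v_rel|² = 122;  v_rel·d = (-1)·(-12) + (11)·(-7) = -65
122·t² + 130·t + 24 = 0  ⇒  m = (-65)² − 122·24 = 1297
m = 1297 > 0,  v_rel·d = -65 < 0  ⇒  outside

inside=no margin=1297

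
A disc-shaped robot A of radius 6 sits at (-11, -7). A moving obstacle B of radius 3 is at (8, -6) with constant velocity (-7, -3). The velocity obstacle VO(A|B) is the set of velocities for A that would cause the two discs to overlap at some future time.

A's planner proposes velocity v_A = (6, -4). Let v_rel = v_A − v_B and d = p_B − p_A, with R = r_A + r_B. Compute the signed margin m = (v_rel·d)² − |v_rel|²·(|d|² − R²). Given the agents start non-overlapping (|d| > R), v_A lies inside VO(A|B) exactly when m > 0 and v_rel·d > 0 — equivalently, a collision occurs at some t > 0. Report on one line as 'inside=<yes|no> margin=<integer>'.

d = (19, 1),  |d|² = 362;  R = 6+3 = 9,  c = 362−9² = 281
v_rel = (13, -1),  |v_rel|² = 170;  v_rel·d = (13)·(19) + (-1)·(1) = 246
170·t² − 492·t + 281 = 0  ⇒  m = 246² − 170·281 = 12746
m = 12746 > 0,  v_rel·d = 246 > 0  ⇒  inside

inside=yes margin=12746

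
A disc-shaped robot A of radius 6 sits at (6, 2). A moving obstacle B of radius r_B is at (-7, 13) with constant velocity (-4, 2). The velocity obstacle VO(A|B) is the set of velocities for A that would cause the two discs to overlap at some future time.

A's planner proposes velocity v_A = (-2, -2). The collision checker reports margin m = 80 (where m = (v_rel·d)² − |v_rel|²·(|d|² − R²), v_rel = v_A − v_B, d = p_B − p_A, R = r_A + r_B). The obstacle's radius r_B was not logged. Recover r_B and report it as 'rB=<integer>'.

m = 80
d = (-13, 11);  v_rel = (2, -4),  |v_rel|² = 20
v_rel×d = (2)·(11) − (-4)·(-13) = -30
since m = R²·20 − (-30)²:  R² = (900 + 80) / 20 = 49
R = √49 = 7  ⇒  r_B = 7 − 6 = 1

rB=1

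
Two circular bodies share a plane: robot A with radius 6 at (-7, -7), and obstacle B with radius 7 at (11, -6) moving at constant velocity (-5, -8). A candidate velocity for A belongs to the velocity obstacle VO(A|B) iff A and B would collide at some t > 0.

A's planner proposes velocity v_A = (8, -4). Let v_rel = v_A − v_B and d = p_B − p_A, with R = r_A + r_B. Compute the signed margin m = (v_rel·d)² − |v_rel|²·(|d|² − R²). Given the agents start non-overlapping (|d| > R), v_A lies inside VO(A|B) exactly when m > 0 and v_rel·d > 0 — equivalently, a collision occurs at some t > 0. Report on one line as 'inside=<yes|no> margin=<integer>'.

d = (18, 1),  |d|² = 325;  R = 6+7 = 13,  c = 325−13² = 156
v_rel = (13, 4),  |v_rel|² = 185;  v_rel·d = (13)·(18) + (4)·(1) = 238
185·t² − 476·t + 156 = 0  ⇒  m = 238² − 185·156 = 27784
m = 27784 > 0,  v_rel·d = 238 > 0  ⇒  inside

inside=yes margin=27784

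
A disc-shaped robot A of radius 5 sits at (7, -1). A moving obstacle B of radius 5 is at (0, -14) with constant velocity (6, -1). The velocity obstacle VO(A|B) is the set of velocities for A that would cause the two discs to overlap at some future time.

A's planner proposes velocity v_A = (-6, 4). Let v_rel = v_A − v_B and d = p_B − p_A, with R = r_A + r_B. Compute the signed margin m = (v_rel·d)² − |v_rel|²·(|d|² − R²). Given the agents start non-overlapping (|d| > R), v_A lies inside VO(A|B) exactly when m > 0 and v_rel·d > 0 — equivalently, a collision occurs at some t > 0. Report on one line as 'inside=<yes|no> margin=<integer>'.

d = (-7, -13),  |d|² = 218;  R = 5+5 = 10,  c = 218−10² = 118
v_rel = (-12, 5),  |v_rel|² = 169;  v_rel·d = (-12)·(-7) + (5)·(-13) = 19
169·t² − 38·t + 118 = 0  ⇒  m = 19² − 169·118 = -19581
m = -19581 < 0,  v_rel·d = 19 > 0  ⇒  outside

inside=no margin=-19581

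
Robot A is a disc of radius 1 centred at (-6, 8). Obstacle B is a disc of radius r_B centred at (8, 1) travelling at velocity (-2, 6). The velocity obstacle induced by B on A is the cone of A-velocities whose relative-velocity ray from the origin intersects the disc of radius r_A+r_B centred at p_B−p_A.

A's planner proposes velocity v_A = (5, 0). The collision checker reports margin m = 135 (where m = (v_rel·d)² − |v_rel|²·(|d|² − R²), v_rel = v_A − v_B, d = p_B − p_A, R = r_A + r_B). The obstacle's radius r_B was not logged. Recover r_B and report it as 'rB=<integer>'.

m = 135
d = (14, -7);  v_rel = (7, -6),  |v_rel|² = 85
v_rel×d = (7)·(-7) − (-6)·(14) = 35
since m = R²·85 − 35²:  R² = (1225 + 135) / 85 = 16
R = √16 = 4  ⇒  r_B = 4 − 1 = 3

rB=3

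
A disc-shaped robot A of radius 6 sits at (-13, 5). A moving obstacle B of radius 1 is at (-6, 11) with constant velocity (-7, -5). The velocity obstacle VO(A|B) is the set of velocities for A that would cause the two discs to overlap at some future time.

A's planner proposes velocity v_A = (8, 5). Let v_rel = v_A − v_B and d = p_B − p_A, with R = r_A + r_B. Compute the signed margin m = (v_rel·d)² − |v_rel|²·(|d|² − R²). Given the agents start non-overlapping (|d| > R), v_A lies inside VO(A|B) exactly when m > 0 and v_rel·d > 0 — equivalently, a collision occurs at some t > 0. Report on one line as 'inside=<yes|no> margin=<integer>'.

d = (7, 6),  |d|² = 85;  R = 6+1 = 7,  c = 85−7² = 36
v_rel = (15, 10),  |v_rel|² = 325;  v_rel·d = (15)·(7) + (10)·(6) = 165
325·t² − 330·t + 36 = 0  ⇒  m = 165² − 325·36 = 15525
m = 15525 > 0,  v_rel·d = 165 > 0  ⇒  inside

inside=yes margin=15525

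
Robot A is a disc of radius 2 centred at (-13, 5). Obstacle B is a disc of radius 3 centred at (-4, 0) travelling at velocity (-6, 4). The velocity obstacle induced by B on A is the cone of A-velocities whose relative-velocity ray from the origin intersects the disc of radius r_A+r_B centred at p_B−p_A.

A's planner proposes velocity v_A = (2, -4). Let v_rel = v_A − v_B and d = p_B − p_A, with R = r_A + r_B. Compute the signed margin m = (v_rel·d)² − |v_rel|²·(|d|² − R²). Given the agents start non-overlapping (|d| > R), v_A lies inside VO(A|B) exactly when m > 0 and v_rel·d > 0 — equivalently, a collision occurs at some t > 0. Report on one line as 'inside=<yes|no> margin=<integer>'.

d = (9, -5),  |d|² = 106;  R = 2+3 = 5,  c = 106−5² = 81
v_rel = (8, -8),  |v_rel|² = 128;  v_rel·d = (8)·(9) + (-8)·(-5) = 112
128·t² − 224·t + 81 = 0  ⇒  m = 112² − 128·81 = 2176
m = 2176 > 0,  v_rel·d = 112 > 0  ⇒  inside

inside=yes margin=2176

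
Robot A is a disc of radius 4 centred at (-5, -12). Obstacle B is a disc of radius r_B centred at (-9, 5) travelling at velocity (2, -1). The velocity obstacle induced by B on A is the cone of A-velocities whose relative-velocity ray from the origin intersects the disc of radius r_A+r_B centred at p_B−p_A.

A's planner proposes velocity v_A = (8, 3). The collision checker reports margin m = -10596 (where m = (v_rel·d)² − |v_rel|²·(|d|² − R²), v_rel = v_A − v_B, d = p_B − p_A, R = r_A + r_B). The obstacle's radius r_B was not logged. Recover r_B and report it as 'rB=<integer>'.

m = -10596
d = (-4, 17);  v_rel = (6, 4),  |v_rel|² = 52
v_rel×d = (6)·(17) − (4)·(-4) = 118
since m = R²·52 − 118²:  R² = (13924 + -10596) / 52 = 64
R = √64 = 8  ⇒  r_B = 8 − 4 = 4

rB=4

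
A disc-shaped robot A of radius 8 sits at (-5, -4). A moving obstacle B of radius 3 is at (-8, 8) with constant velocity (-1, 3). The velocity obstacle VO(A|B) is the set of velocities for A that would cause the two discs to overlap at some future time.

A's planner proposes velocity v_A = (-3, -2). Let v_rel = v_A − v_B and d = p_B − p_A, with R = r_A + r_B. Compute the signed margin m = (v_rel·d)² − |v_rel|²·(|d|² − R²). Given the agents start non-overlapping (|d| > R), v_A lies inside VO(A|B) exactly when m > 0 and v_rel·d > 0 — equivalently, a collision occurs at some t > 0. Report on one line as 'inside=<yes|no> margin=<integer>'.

d = (-3, 12),  |d|² = 153;  R = 8+3 = 11,  c = 153−11² = 32
v_rel = (-2, -5),  |v_rel|² = 29;  v_rel·d = (-2)·(-3) + (-5)·(12) = -54
29·t² + 108·t + 32 = 0  ⇒  m = (-54)² − 29·32 = 1988
m = 1988 > 0,  v_rel·d = -54 < 0  ⇒  outside

inside=no margin=1988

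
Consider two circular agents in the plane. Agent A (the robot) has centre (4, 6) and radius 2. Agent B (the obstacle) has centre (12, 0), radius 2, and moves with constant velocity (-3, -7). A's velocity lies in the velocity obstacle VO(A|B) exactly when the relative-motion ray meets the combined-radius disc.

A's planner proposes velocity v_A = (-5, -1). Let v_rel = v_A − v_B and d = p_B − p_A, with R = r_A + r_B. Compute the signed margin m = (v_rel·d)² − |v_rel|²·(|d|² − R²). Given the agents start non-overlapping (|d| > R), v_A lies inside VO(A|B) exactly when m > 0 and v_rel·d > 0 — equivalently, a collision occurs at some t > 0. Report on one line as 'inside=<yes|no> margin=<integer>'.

d = (8, -6),  |d|² = 100;  R = 2+2 = 4,  c = 100−4² = 84
v_rel = (-2, 6),  |v_rel|² = 40;  v_rel·d = (-2)·(8) + (6)·(-6) = -52
40·t² + 104·t + 84 = 0  ⇒  m = (-52)² − 40·84 = -656
m = -656 < 0,  v_rel·d = -52 < 0  ⇒  outside

inside=no margin=-656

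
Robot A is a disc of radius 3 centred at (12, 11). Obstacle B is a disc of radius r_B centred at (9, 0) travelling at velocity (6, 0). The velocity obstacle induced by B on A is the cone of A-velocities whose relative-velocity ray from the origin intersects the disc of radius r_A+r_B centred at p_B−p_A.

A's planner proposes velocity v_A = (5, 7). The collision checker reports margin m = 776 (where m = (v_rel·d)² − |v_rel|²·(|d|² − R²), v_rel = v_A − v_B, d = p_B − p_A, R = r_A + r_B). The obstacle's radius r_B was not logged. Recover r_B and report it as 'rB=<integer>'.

m = 776
d = (-3, -11);  v_rel = (-1, 7),  |v_rel|² = 50
v_rel×d = (-1)·(-11) − (7)·(-3) = 32
since m = R²·50 − 32²:  R² = (1024 + 776) / 50 = 36
R = √36 = 6  ⇒  r_B = 6 − 3 = 3

rB=3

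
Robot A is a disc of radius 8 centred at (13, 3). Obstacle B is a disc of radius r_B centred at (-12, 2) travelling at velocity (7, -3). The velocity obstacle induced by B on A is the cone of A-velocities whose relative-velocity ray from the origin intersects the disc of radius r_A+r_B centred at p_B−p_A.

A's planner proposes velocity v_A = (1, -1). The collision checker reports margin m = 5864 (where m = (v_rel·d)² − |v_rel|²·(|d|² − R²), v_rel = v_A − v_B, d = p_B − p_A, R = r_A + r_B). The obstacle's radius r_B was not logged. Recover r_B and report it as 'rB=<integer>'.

m = 5864
d = (-25, -1);  v_rel = (-6, 2),  |v_rel|² = 40
v_rel×d = (-6)·(-1) − (2)·(-25) = 56
since m = R²·40 − 56²:  R² = (3136 + 5864) / 40 = 225
R = √225 = 15  ⇒  r_B = 15 − 8 = 7

rB=7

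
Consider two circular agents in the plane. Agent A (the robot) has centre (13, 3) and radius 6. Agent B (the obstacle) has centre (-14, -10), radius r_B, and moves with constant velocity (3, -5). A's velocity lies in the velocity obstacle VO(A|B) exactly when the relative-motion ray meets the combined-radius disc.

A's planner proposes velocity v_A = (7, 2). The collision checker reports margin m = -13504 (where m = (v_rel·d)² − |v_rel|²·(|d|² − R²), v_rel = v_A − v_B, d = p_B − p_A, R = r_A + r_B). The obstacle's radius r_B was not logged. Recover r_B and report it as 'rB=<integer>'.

m = -13504
d = (-27, -13);  v_rel = (4, 7),  |v_rel|² = 65
v_rel×d = (4)·(-13) − (7)·(-27) = 137
since m = R²·65 − 137²:  R² = (18769 + -13504) / 65 = 81
R = √81 = 9  ⇒  r_B = 9 − 6 = 3

rB=3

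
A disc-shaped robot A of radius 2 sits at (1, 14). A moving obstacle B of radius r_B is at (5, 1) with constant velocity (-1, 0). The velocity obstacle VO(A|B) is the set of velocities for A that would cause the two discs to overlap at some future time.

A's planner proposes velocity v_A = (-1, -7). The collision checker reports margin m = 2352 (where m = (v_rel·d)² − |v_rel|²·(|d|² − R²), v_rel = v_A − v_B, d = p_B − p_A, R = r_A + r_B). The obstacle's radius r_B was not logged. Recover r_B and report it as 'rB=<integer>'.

m = 2352
d = (4, -13);  v_rel = (0, -7),  |v_rel|² = 49
v_rel×d = (0)·(-13) − (-7)·(4) = 28
since m = R²·49 − 28²:  R² = (784 + 2352) / 49 = 64
R = √64 = 8  ⇒  r_B = 8 − 2 = 6

rB=6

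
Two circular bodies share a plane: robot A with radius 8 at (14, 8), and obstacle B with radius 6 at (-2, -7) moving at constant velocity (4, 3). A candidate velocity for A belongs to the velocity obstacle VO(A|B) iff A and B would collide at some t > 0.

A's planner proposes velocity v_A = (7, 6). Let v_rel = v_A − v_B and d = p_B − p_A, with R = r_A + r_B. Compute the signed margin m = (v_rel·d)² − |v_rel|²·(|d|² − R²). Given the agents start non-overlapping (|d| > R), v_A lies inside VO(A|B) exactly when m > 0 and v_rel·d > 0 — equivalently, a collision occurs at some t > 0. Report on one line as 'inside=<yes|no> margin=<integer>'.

d = (-16, -15),  |d|² = 481;  R = 8+6 = 14,  c = 481−14² = 285
v_rel = (3, 3),  |v_rel|² = 18;  v_rel·d = (3)·(-16) + (3)·(-15) = -93
18·t² + 186·t + 285 = 0  ⇒  m = (-93)² − 18·285 = 3519
m = 3519 > 0,  v_rel·d = -93 < 0  ⇒  outside

inside=no margin=3519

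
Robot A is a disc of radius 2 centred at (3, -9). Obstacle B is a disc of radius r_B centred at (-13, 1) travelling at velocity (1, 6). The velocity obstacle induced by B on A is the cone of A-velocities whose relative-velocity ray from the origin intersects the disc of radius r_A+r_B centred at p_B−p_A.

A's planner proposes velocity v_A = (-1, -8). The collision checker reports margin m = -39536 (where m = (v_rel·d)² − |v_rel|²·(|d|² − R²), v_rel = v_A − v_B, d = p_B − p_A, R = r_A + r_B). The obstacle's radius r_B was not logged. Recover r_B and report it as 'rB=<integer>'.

m = -39536
d = (-16, 10);  v_rel = (-2, -14),  |v_rel|² = 200
v_rel×d = (-2)·(10) − (-14)·(-16) = -244
since m = R²·200 − (-244)²:  R² = (59536 + -39536) / 200 = 100
R = √100 = 10  ⇒  r_B = 10 − 2 = 8

rB=8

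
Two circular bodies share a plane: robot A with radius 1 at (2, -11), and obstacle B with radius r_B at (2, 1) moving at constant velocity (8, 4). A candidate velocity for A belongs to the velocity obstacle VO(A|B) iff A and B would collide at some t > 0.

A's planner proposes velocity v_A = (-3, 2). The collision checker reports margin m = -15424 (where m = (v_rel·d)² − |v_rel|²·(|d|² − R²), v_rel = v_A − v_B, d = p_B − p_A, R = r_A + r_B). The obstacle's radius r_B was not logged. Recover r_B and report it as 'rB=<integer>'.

m = -15424
d = (0, 12);  v_rel = (-11, -2),  |v_rel|² = 125
v_rel×d = (-11)·(12) − (-2)·(0) = -132
since m = R²·125 − (-132)²:  R² = (17424 + -15424) / 125 = 16
R = √16 = 4  ⇒  r_B = 4 − 1 = 3

rB=3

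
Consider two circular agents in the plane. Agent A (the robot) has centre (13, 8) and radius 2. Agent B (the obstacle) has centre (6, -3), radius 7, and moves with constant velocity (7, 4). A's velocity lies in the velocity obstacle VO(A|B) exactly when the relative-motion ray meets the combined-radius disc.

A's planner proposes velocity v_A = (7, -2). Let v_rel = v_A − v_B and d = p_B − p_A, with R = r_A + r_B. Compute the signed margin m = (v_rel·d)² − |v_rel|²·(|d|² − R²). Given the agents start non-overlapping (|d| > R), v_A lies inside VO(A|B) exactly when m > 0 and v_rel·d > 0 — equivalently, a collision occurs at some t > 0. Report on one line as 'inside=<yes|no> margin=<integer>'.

d = (-7, -11),  |d|² = 170;  R = 2+7 = 9,  c = 170−9² = 89
v_rel = (0, -6),  |v_rel|² = 36;  v_rel·d = (0)·(-7) + (-6)·(-11) = 66
36·t² − 132·t + 89 = 0  ⇒  m = 66² − 36·89 = 1152
m = 1152 > 0,  v_rel·d = 66 > 0  ⇒  inside

inside=yes margin=1152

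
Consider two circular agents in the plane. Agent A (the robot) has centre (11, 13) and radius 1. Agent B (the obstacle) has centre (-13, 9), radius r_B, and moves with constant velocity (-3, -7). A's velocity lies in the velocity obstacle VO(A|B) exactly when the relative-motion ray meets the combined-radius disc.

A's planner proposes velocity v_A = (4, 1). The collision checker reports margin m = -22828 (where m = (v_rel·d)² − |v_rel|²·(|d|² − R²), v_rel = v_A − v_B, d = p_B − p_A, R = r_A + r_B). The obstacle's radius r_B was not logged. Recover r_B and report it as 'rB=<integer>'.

m = -22828
d = (-24, -4);  v_rel = (7, 8),  |v_rel|² = 113
v_rel×d = (7)·(-4) − (8)·(-24) = 164
since m = R²·113 − 164²:  R² = (26896 + -22828) / 113 = 36
R = √36 = 6  ⇒  r_B = 6 − 1 = 5

rB=5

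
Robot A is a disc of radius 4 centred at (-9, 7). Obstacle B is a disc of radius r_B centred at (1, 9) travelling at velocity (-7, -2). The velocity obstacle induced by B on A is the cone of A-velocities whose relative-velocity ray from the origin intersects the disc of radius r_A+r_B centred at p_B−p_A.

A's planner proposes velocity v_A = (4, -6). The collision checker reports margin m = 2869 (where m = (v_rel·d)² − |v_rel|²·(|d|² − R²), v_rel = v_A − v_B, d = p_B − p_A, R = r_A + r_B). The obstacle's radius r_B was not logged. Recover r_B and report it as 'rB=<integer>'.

m = 2869
d = (10, 2);  v_rel = (11, -4),  |v_rel|² = 137
v_rel×d = (11)·(2) − (-4)·(10) = 62
since m = R²·137 − 62²:  R² = (3844 + 2869) / 137 = 49
R = √49 = 7  ⇒  r_B = 7 − 4 = 3

rB=3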